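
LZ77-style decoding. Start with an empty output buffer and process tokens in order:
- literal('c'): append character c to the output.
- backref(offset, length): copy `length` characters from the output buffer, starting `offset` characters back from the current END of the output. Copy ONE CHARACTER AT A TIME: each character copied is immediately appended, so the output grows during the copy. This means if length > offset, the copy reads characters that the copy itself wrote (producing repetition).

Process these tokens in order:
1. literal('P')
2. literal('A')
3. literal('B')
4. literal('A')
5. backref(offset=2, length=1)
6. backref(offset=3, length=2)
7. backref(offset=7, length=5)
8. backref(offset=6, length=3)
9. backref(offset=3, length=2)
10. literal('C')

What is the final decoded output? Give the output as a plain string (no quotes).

Answer: PABABBAPABABAPAAPC

Derivation:
Token 1: literal('P'). Output: "P"
Token 2: literal('A'). Output: "PA"
Token 3: literal('B'). Output: "PAB"
Token 4: literal('A'). Output: "PABA"
Token 5: backref(off=2, len=1). Copied 'B' from pos 2. Output: "PABAB"
Token 6: backref(off=3, len=2). Copied 'BA' from pos 2. Output: "PABABBA"
Token 7: backref(off=7, len=5). Copied 'PABAB' from pos 0. Output: "PABABBAPABAB"
Token 8: backref(off=6, len=3). Copied 'APA' from pos 6. Output: "PABABBAPABABAPA"
Token 9: backref(off=3, len=2). Copied 'AP' from pos 12. Output: "PABABBAPABABAPAAP"
Token 10: literal('C'). Output: "PABABBAPABABAPAAPC"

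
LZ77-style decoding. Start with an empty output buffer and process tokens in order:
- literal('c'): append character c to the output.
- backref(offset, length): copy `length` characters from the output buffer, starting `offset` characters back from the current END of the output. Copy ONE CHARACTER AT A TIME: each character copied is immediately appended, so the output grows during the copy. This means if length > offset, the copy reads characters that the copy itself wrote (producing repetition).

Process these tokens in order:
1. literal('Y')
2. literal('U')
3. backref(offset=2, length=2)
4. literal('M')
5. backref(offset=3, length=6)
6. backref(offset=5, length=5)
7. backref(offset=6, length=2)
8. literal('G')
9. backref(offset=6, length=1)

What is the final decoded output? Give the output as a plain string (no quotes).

Token 1: literal('Y'). Output: "Y"
Token 2: literal('U'). Output: "YU"
Token 3: backref(off=2, len=2). Copied 'YU' from pos 0. Output: "YUYU"
Token 4: literal('M'). Output: "YUYUM"
Token 5: backref(off=3, len=6) (overlapping!). Copied 'YUMYUM' from pos 2. Output: "YUYUMYUMYUM"
Token 6: backref(off=5, len=5). Copied 'UMYUM' from pos 6. Output: "YUYUMYUMYUMUMYUM"
Token 7: backref(off=6, len=2). Copied 'MU' from pos 10. Output: "YUYUMYUMYUMUMYUMMU"
Token 8: literal('G'). Output: "YUYUMYUMYUMUMYUMMUG"
Token 9: backref(off=6, len=1). Copied 'Y' from pos 13. Output: "YUYUMYUMYUMUMYUMMUGY"

Answer: YUYUMYUMYUMUMYUMMUGY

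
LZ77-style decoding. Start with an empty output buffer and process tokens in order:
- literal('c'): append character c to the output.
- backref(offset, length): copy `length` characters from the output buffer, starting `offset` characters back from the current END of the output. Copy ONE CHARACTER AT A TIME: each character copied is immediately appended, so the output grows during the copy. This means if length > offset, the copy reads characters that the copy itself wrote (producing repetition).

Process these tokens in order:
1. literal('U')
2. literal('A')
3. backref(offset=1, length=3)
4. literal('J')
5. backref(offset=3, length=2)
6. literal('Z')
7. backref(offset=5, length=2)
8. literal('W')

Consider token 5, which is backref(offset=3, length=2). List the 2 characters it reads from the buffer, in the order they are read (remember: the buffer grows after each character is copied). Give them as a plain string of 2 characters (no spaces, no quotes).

Token 1: literal('U'). Output: "U"
Token 2: literal('A'). Output: "UA"
Token 3: backref(off=1, len=3) (overlapping!). Copied 'AAA' from pos 1. Output: "UAAAA"
Token 4: literal('J'). Output: "UAAAAJ"
Token 5: backref(off=3, len=2). Buffer before: "UAAAAJ" (len 6)
  byte 1: read out[3]='A', append. Buffer now: "UAAAAJA"
  byte 2: read out[4]='A', append. Buffer now: "UAAAAJAA"

Answer: AA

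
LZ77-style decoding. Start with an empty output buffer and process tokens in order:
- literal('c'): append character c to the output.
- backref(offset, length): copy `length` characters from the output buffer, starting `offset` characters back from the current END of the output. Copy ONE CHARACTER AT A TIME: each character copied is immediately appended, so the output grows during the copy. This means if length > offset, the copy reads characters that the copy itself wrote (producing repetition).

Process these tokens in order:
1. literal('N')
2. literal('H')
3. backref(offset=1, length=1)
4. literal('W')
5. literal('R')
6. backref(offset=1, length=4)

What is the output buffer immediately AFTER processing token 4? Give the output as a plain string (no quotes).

Answer: NHHW

Derivation:
Token 1: literal('N'). Output: "N"
Token 2: literal('H'). Output: "NH"
Token 3: backref(off=1, len=1). Copied 'H' from pos 1. Output: "NHH"
Token 4: literal('W'). Output: "NHHW"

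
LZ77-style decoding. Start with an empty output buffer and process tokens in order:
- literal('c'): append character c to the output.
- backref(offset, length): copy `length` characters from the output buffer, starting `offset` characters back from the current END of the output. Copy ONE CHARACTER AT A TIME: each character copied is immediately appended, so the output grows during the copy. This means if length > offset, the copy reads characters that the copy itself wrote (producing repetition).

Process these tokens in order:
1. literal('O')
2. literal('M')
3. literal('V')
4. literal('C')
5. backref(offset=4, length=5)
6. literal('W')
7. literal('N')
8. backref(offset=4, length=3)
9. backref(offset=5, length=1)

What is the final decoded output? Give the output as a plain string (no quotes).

Answer: OMVCOMVCOWNCOWW

Derivation:
Token 1: literal('O'). Output: "O"
Token 2: literal('M'). Output: "OM"
Token 3: literal('V'). Output: "OMV"
Token 4: literal('C'). Output: "OMVC"
Token 5: backref(off=4, len=5) (overlapping!). Copied 'OMVCO' from pos 0. Output: "OMVCOMVCO"
Token 6: literal('W'). Output: "OMVCOMVCOW"
Token 7: literal('N'). Output: "OMVCOMVCOWN"
Token 8: backref(off=4, len=3). Copied 'COW' from pos 7. Output: "OMVCOMVCOWNCOW"
Token 9: backref(off=5, len=1). Copied 'W' from pos 9. Output: "OMVCOMVCOWNCOWW"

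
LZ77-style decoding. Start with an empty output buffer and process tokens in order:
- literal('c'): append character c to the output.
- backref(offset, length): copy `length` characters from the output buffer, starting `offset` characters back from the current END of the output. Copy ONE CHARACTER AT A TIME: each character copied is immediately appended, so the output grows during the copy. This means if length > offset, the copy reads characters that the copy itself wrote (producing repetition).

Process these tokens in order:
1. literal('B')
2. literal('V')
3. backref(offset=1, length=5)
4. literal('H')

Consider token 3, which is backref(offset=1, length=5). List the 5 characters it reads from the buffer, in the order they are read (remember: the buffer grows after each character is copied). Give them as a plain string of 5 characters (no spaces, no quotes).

Token 1: literal('B'). Output: "B"
Token 2: literal('V'). Output: "BV"
Token 3: backref(off=1, len=5). Buffer before: "BV" (len 2)
  byte 1: read out[1]='V', append. Buffer now: "BVV"
  byte 2: read out[2]='V', append. Buffer now: "BVVV"
  byte 3: read out[3]='V', append. Buffer now: "BVVVV"
  byte 4: read out[4]='V', append. Buffer now: "BVVVVV"
  byte 5: read out[5]='V', append. Buffer now: "BVVVVVV"

Answer: VVVVV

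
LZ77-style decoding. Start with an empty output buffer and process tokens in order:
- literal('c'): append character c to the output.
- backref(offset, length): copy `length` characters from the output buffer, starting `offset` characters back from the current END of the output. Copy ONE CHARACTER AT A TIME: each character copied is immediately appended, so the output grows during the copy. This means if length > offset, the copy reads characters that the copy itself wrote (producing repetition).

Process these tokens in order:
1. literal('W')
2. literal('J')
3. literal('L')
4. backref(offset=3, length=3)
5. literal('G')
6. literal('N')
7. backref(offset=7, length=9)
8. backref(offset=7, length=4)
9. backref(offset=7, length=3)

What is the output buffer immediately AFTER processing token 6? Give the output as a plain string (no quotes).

Answer: WJLWJLGN

Derivation:
Token 1: literal('W'). Output: "W"
Token 2: literal('J'). Output: "WJ"
Token 3: literal('L'). Output: "WJL"
Token 4: backref(off=3, len=3). Copied 'WJL' from pos 0. Output: "WJLWJL"
Token 5: literal('G'). Output: "WJLWJLG"
Token 6: literal('N'). Output: "WJLWJLGN"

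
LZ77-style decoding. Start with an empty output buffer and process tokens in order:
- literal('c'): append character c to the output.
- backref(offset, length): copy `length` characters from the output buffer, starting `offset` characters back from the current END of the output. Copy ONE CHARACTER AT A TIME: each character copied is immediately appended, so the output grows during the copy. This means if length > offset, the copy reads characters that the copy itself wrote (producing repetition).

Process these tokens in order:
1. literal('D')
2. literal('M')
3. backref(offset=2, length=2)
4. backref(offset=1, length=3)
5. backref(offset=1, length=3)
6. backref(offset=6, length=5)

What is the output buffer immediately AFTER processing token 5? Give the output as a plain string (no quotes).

Answer: DMDMMMMMMM

Derivation:
Token 1: literal('D'). Output: "D"
Token 2: literal('M'). Output: "DM"
Token 3: backref(off=2, len=2). Copied 'DM' from pos 0. Output: "DMDM"
Token 4: backref(off=1, len=3) (overlapping!). Copied 'MMM' from pos 3. Output: "DMDMMMM"
Token 5: backref(off=1, len=3) (overlapping!). Copied 'MMM' from pos 6. Output: "DMDMMMMMMM"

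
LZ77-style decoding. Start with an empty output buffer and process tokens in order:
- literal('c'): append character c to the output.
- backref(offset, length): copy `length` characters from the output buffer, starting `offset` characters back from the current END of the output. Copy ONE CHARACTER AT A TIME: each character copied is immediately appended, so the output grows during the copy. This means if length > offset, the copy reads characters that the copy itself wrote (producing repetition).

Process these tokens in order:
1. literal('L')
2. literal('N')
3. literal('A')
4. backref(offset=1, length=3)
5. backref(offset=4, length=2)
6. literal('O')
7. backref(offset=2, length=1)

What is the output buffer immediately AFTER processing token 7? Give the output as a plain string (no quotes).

Answer: LNAAAAAAOA

Derivation:
Token 1: literal('L'). Output: "L"
Token 2: literal('N'). Output: "LN"
Token 3: literal('A'). Output: "LNA"
Token 4: backref(off=1, len=3) (overlapping!). Copied 'AAA' from pos 2. Output: "LNAAAA"
Token 5: backref(off=4, len=2). Copied 'AA' from pos 2. Output: "LNAAAAAA"
Token 6: literal('O'). Output: "LNAAAAAAO"
Token 7: backref(off=2, len=1). Copied 'A' from pos 7. Output: "LNAAAAAAOA"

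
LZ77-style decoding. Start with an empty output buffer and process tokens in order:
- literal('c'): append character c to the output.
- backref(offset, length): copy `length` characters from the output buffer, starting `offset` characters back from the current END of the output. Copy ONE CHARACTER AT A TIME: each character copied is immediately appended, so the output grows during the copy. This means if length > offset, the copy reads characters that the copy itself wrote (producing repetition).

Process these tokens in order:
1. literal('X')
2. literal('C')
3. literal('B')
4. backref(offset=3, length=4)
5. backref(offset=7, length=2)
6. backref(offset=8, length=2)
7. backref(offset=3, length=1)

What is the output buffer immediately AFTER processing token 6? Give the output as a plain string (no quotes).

Token 1: literal('X'). Output: "X"
Token 2: literal('C'). Output: "XC"
Token 3: literal('B'). Output: "XCB"
Token 4: backref(off=3, len=4) (overlapping!). Copied 'XCBX' from pos 0. Output: "XCBXCBX"
Token 5: backref(off=7, len=2). Copied 'XC' from pos 0. Output: "XCBXCBXXC"
Token 6: backref(off=8, len=2). Copied 'CB' from pos 1. Output: "XCBXCBXXCCB"

Answer: XCBXCBXXCCB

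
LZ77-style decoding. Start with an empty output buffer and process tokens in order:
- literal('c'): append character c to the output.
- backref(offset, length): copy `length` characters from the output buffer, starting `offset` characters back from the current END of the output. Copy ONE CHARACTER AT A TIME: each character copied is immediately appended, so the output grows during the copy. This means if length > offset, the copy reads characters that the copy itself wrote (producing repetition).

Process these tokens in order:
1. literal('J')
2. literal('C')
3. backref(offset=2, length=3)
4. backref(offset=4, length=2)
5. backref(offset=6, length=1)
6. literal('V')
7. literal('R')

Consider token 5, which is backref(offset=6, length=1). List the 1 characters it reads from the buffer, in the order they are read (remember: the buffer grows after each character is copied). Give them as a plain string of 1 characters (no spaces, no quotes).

Answer: C

Derivation:
Token 1: literal('J'). Output: "J"
Token 2: literal('C'). Output: "JC"
Token 3: backref(off=2, len=3) (overlapping!). Copied 'JCJ' from pos 0. Output: "JCJCJ"
Token 4: backref(off=4, len=2). Copied 'CJ' from pos 1. Output: "JCJCJCJ"
Token 5: backref(off=6, len=1). Buffer before: "JCJCJCJ" (len 7)
  byte 1: read out[1]='C', append. Buffer now: "JCJCJCJC"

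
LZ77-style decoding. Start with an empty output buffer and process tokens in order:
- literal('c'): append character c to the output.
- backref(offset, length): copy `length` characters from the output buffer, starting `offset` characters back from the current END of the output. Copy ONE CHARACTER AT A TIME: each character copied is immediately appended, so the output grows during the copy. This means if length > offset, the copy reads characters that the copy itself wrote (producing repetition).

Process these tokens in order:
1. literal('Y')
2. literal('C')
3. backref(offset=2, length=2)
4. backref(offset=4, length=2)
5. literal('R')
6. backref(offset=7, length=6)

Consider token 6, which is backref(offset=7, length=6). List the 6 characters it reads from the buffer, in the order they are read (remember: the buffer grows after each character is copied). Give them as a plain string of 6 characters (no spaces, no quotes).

Token 1: literal('Y'). Output: "Y"
Token 2: literal('C'). Output: "YC"
Token 3: backref(off=2, len=2). Copied 'YC' from pos 0. Output: "YCYC"
Token 4: backref(off=4, len=2). Copied 'YC' from pos 0. Output: "YCYCYC"
Token 5: literal('R'). Output: "YCYCYCR"
Token 6: backref(off=7, len=6). Buffer before: "YCYCYCR" (len 7)
  byte 1: read out[0]='Y', append. Buffer now: "YCYCYCRY"
  byte 2: read out[1]='C', append. Buffer now: "YCYCYCRYC"
  byte 3: read out[2]='Y', append. Buffer now: "YCYCYCRYCY"
  byte 4: read out[3]='C', append. Buffer now: "YCYCYCRYCYC"
  byte 5: read out[4]='Y', append. Buffer now: "YCYCYCRYCYCY"
  byte 6: read out[5]='C', append. Buffer now: "YCYCYCRYCYCYC"

Answer: YCYCYC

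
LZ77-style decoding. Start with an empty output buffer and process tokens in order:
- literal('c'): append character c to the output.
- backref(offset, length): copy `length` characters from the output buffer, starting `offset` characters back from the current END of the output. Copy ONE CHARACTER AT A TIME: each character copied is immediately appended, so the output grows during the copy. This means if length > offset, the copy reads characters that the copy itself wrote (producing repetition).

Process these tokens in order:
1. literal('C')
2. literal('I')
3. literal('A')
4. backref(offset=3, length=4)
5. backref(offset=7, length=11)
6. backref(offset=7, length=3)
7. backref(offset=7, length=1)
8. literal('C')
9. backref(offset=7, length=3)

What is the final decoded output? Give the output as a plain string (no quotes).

Token 1: literal('C'). Output: "C"
Token 2: literal('I'). Output: "CI"
Token 3: literal('A'). Output: "CIA"
Token 4: backref(off=3, len=4) (overlapping!). Copied 'CIAC' from pos 0. Output: "CIACIAC"
Token 5: backref(off=7, len=11) (overlapping!). Copied 'CIACIACCIAC' from pos 0. Output: "CIACIACCIACIACCIAC"
Token 6: backref(off=7, len=3). Copied 'IAC' from pos 11. Output: "CIACIACCIACIACCIACIAC"
Token 7: backref(off=7, len=1). Copied 'C' from pos 14. Output: "CIACIACCIACIACCIACIACC"
Token 8: literal('C'). Output: "CIACIACCIACIACCIACIACCC"
Token 9: backref(off=7, len=3). Copied 'ACI' from pos 16. Output: "CIACIACCIACIACCIACIACCCACI"

Answer: CIACIACCIACIACCIACIACCCACI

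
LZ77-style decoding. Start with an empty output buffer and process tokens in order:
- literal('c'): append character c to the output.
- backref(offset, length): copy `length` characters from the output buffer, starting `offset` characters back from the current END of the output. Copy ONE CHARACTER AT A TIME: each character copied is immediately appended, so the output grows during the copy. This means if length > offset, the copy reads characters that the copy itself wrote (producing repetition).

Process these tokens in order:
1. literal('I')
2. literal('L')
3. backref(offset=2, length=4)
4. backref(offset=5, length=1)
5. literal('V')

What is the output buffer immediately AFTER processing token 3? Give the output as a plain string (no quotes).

Answer: ILILIL

Derivation:
Token 1: literal('I'). Output: "I"
Token 2: literal('L'). Output: "IL"
Token 3: backref(off=2, len=4) (overlapping!). Copied 'ILIL' from pos 0. Output: "ILILIL"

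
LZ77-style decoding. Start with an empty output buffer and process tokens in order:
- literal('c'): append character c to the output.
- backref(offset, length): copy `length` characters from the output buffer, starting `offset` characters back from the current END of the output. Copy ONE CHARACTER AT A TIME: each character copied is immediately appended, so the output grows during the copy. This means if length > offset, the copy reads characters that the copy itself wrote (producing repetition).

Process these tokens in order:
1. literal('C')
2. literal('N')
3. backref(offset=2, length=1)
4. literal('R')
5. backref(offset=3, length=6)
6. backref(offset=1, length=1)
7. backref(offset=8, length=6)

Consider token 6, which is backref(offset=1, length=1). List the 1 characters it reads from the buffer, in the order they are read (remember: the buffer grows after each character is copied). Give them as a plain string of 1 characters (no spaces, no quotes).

Token 1: literal('C'). Output: "C"
Token 2: literal('N'). Output: "CN"
Token 3: backref(off=2, len=1). Copied 'C' from pos 0. Output: "CNC"
Token 4: literal('R'). Output: "CNCR"
Token 5: backref(off=3, len=6) (overlapping!). Copied 'NCRNCR' from pos 1. Output: "CNCRNCRNCR"
Token 6: backref(off=1, len=1). Buffer before: "CNCRNCRNCR" (len 10)
  byte 1: read out[9]='R', append. Buffer now: "CNCRNCRNCRR"

Answer: R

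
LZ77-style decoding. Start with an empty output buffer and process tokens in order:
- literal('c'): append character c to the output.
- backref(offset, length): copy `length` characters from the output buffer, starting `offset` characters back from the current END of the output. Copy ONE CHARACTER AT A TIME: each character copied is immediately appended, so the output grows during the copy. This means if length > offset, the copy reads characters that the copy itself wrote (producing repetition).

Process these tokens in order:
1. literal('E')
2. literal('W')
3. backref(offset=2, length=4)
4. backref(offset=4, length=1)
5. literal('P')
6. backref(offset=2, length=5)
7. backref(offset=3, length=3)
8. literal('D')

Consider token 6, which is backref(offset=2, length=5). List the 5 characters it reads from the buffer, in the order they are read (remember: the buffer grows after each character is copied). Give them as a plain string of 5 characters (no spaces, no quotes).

Answer: EPEPE

Derivation:
Token 1: literal('E'). Output: "E"
Token 2: literal('W'). Output: "EW"
Token 3: backref(off=2, len=4) (overlapping!). Copied 'EWEW' from pos 0. Output: "EWEWEW"
Token 4: backref(off=4, len=1). Copied 'E' from pos 2. Output: "EWEWEWE"
Token 5: literal('P'). Output: "EWEWEWEP"
Token 6: backref(off=2, len=5). Buffer before: "EWEWEWEP" (len 8)
  byte 1: read out[6]='E', append. Buffer now: "EWEWEWEPE"
  byte 2: read out[7]='P', append. Buffer now: "EWEWEWEPEP"
  byte 3: read out[8]='E', append. Buffer now: "EWEWEWEPEPE"
  byte 4: read out[9]='P', append. Buffer now: "EWEWEWEPEPEP"
  byte 5: read out[10]='E', append. Buffer now: "EWEWEWEPEPEPE"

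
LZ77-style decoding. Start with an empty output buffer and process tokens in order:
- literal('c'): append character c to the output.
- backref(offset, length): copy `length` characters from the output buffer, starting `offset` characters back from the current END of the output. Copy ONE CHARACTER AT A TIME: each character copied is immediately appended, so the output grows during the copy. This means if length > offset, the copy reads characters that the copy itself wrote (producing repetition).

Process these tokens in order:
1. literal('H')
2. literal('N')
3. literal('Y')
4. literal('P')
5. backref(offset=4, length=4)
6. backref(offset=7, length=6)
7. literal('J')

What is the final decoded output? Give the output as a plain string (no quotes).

Token 1: literal('H'). Output: "H"
Token 2: literal('N'). Output: "HN"
Token 3: literal('Y'). Output: "HNY"
Token 4: literal('P'). Output: "HNYP"
Token 5: backref(off=4, len=4). Copied 'HNYP' from pos 0. Output: "HNYPHNYP"
Token 6: backref(off=7, len=6). Copied 'NYPHNY' from pos 1. Output: "HNYPHNYPNYPHNY"
Token 7: literal('J'). Output: "HNYPHNYPNYPHNYJ"

Answer: HNYPHNYPNYPHNYJ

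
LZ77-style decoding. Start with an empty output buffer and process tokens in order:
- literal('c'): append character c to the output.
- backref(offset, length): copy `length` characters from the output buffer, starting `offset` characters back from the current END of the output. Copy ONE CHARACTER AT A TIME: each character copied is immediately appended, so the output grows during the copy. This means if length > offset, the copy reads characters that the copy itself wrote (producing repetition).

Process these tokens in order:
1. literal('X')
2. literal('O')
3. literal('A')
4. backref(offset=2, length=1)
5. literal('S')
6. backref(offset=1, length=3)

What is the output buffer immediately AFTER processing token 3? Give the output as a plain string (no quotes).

Token 1: literal('X'). Output: "X"
Token 2: literal('O'). Output: "XO"
Token 3: literal('A'). Output: "XOA"

Answer: XOA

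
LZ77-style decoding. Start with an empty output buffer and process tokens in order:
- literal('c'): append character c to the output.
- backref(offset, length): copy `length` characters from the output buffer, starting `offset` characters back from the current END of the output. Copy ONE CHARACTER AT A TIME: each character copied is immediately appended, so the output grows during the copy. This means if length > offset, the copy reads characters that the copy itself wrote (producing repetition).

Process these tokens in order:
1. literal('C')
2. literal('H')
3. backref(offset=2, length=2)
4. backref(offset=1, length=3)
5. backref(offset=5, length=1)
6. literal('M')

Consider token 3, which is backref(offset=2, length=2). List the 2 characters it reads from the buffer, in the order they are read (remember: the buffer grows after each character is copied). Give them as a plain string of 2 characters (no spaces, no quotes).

Answer: CH

Derivation:
Token 1: literal('C'). Output: "C"
Token 2: literal('H'). Output: "CH"
Token 3: backref(off=2, len=2). Buffer before: "CH" (len 2)
  byte 1: read out[0]='C', append. Buffer now: "CHC"
  byte 2: read out[1]='H', append. Buffer now: "CHCH"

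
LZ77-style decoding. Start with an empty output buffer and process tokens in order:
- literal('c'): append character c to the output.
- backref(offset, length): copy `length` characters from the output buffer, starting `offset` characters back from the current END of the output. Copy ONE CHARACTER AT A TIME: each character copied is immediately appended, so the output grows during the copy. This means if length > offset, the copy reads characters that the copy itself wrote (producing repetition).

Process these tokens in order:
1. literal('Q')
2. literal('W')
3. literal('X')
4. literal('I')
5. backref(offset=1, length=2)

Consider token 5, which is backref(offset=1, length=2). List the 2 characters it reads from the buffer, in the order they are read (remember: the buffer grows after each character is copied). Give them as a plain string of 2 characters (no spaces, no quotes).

Token 1: literal('Q'). Output: "Q"
Token 2: literal('W'). Output: "QW"
Token 3: literal('X'). Output: "QWX"
Token 4: literal('I'). Output: "QWXI"
Token 5: backref(off=1, len=2). Buffer before: "QWXI" (len 4)
  byte 1: read out[3]='I', append. Buffer now: "QWXII"
  byte 2: read out[4]='I', append. Buffer now: "QWXIII"

Answer: II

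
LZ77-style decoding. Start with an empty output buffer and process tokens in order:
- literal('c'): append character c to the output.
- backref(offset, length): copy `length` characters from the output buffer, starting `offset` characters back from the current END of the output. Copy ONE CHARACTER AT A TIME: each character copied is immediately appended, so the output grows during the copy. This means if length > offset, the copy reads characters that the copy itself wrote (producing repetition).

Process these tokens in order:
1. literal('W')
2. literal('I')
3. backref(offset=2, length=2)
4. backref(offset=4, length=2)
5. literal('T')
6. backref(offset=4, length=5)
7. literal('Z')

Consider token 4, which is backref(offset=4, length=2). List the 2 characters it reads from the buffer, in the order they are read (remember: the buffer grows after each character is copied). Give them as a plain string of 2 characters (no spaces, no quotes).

Answer: WI

Derivation:
Token 1: literal('W'). Output: "W"
Token 2: literal('I'). Output: "WI"
Token 3: backref(off=2, len=2). Copied 'WI' from pos 0. Output: "WIWI"
Token 4: backref(off=4, len=2). Buffer before: "WIWI" (len 4)
  byte 1: read out[0]='W', append. Buffer now: "WIWIW"
  byte 2: read out[1]='I', append. Buffer now: "WIWIWI"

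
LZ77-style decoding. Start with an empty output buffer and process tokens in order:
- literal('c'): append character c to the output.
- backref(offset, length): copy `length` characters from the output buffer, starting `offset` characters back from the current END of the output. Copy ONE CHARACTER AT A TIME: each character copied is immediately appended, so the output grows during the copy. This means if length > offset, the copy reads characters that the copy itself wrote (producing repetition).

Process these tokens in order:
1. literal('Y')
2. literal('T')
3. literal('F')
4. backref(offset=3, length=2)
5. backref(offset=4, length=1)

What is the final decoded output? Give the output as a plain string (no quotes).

Token 1: literal('Y'). Output: "Y"
Token 2: literal('T'). Output: "YT"
Token 3: literal('F'). Output: "YTF"
Token 4: backref(off=3, len=2). Copied 'YT' from pos 0. Output: "YTFYT"
Token 5: backref(off=4, len=1). Copied 'T' from pos 1. Output: "YTFYTT"

Answer: YTFYTT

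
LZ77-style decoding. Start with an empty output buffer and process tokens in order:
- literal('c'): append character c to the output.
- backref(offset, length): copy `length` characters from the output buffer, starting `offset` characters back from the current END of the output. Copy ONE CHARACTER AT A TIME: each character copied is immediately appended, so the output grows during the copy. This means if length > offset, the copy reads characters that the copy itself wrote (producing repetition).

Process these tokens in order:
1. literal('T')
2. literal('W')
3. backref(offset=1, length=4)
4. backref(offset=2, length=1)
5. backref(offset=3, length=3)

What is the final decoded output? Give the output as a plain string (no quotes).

Answer: TWWWWWWWWW

Derivation:
Token 1: literal('T'). Output: "T"
Token 2: literal('W'). Output: "TW"
Token 3: backref(off=1, len=4) (overlapping!). Copied 'WWWW' from pos 1. Output: "TWWWWW"
Token 4: backref(off=2, len=1). Copied 'W' from pos 4. Output: "TWWWWWW"
Token 5: backref(off=3, len=3). Copied 'WWW' from pos 4. Output: "TWWWWWWWWW"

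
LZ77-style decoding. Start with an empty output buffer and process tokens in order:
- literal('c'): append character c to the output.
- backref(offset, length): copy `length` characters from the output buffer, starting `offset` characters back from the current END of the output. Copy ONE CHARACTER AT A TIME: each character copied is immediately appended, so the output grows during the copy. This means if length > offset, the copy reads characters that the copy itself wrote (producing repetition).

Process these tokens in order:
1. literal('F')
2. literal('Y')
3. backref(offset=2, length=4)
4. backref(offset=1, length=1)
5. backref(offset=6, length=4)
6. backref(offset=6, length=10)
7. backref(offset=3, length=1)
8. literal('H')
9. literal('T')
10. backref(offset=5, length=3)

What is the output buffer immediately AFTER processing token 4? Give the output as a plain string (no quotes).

Token 1: literal('F'). Output: "F"
Token 2: literal('Y'). Output: "FY"
Token 3: backref(off=2, len=4) (overlapping!). Copied 'FYFY' from pos 0. Output: "FYFYFY"
Token 4: backref(off=1, len=1). Copied 'Y' from pos 5. Output: "FYFYFYY"

Answer: FYFYFYY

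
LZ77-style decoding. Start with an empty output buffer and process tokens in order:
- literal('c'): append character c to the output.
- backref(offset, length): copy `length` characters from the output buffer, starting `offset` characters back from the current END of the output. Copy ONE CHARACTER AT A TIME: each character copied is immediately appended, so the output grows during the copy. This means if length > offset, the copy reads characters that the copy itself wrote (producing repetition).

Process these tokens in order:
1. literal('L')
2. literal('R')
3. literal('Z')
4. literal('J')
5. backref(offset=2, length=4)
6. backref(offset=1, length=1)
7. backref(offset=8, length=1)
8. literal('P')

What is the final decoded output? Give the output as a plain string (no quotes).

Answer: LRZJZJZJJRP

Derivation:
Token 1: literal('L'). Output: "L"
Token 2: literal('R'). Output: "LR"
Token 3: literal('Z'). Output: "LRZ"
Token 4: literal('J'). Output: "LRZJ"
Token 5: backref(off=2, len=4) (overlapping!). Copied 'ZJZJ' from pos 2. Output: "LRZJZJZJ"
Token 6: backref(off=1, len=1). Copied 'J' from pos 7. Output: "LRZJZJZJJ"
Token 7: backref(off=8, len=1). Copied 'R' from pos 1. Output: "LRZJZJZJJR"
Token 8: literal('P'). Output: "LRZJZJZJJRP"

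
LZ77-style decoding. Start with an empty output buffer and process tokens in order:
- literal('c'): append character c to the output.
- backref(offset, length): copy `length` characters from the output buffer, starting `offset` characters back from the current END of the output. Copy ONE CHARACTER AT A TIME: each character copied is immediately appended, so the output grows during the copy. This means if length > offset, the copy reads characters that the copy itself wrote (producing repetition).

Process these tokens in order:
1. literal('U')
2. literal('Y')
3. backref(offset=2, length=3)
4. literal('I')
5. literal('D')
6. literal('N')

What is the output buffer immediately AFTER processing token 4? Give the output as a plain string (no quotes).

Answer: UYUYUI

Derivation:
Token 1: literal('U'). Output: "U"
Token 2: literal('Y'). Output: "UY"
Token 3: backref(off=2, len=3) (overlapping!). Copied 'UYU' from pos 0. Output: "UYUYU"
Token 4: literal('I'). Output: "UYUYUI"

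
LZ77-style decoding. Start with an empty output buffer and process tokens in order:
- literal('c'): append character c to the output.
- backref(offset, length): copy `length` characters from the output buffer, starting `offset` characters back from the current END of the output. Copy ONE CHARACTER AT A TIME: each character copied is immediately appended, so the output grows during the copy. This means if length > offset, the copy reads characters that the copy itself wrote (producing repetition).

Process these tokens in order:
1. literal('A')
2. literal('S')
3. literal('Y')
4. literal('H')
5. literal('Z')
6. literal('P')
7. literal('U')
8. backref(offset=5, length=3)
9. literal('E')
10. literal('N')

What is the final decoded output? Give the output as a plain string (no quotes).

Answer: ASYHZPUYHZEN

Derivation:
Token 1: literal('A'). Output: "A"
Token 2: literal('S'). Output: "AS"
Token 3: literal('Y'). Output: "ASY"
Token 4: literal('H'). Output: "ASYH"
Token 5: literal('Z'). Output: "ASYHZ"
Token 6: literal('P'). Output: "ASYHZP"
Token 7: literal('U'). Output: "ASYHZPU"
Token 8: backref(off=5, len=3). Copied 'YHZ' from pos 2. Output: "ASYHZPUYHZ"
Token 9: literal('E'). Output: "ASYHZPUYHZE"
Token 10: literal('N'). Output: "ASYHZPUYHZEN"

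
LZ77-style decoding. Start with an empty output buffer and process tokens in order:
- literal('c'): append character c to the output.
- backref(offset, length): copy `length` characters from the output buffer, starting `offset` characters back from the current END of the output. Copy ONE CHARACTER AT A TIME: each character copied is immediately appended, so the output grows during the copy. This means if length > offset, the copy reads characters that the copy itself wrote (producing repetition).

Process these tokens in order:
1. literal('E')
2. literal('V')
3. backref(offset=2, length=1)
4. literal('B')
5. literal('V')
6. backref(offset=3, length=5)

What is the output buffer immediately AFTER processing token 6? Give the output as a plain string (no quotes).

Answer: EVEBVEBVEB

Derivation:
Token 1: literal('E'). Output: "E"
Token 2: literal('V'). Output: "EV"
Token 3: backref(off=2, len=1). Copied 'E' from pos 0. Output: "EVE"
Token 4: literal('B'). Output: "EVEB"
Token 5: literal('V'). Output: "EVEBV"
Token 6: backref(off=3, len=5) (overlapping!). Copied 'EBVEB' from pos 2. Output: "EVEBVEBVEB"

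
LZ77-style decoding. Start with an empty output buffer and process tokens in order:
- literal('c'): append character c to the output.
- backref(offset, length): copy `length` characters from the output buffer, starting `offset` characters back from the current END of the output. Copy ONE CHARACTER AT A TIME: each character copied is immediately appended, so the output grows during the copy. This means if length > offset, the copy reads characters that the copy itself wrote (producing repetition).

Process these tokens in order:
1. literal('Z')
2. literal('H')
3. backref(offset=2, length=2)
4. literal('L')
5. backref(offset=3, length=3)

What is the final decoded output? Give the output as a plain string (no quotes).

Token 1: literal('Z'). Output: "Z"
Token 2: literal('H'). Output: "ZH"
Token 3: backref(off=2, len=2). Copied 'ZH' from pos 0. Output: "ZHZH"
Token 4: literal('L'). Output: "ZHZHL"
Token 5: backref(off=3, len=3). Copied 'ZHL' from pos 2. Output: "ZHZHLZHL"

Answer: ZHZHLZHL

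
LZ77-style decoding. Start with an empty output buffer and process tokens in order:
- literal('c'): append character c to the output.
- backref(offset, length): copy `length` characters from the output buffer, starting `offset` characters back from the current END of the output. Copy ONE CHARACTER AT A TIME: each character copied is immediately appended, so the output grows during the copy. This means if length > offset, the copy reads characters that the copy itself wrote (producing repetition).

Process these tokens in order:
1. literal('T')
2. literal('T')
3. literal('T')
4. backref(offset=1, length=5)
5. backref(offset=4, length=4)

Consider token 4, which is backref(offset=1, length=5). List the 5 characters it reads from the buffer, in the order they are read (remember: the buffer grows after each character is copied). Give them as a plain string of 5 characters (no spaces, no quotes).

Answer: TTTTT

Derivation:
Token 1: literal('T'). Output: "T"
Token 2: literal('T'). Output: "TT"
Token 3: literal('T'). Output: "TTT"
Token 4: backref(off=1, len=5). Buffer before: "TTT" (len 3)
  byte 1: read out[2]='T', append. Buffer now: "TTTT"
  byte 2: read out[3]='T', append. Buffer now: "TTTTT"
  byte 3: read out[4]='T', append. Buffer now: "TTTTTT"
  byte 4: read out[5]='T', append. Buffer now: "TTTTTTT"
  byte 5: read out[6]='T', append. Buffer now: "TTTTTTTT"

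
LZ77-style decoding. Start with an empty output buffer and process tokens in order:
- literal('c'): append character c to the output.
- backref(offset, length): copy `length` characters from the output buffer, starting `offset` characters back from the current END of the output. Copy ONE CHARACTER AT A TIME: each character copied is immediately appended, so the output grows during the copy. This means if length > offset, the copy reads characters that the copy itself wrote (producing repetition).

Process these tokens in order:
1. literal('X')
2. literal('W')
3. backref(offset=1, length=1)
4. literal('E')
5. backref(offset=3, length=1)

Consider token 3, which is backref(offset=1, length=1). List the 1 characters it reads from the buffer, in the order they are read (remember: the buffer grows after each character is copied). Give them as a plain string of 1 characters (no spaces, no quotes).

Answer: W

Derivation:
Token 1: literal('X'). Output: "X"
Token 2: literal('W'). Output: "XW"
Token 3: backref(off=1, len=1). Buffer before: "XW" (len 2)
  byte 1: read out[1]='W', append. Buffer now: "XWW"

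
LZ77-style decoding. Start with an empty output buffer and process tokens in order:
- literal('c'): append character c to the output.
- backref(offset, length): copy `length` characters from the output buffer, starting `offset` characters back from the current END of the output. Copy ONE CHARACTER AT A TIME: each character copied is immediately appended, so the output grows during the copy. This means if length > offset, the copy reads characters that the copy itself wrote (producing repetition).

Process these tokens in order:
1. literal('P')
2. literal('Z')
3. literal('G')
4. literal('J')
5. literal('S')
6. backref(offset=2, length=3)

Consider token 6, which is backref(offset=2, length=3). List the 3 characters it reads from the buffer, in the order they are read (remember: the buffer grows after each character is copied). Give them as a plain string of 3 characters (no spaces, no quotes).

Token 1: literal('P'). Output: "P"
Token 2: literal('Z'). Output: "PZ"
Token 3: literal('G'). Output: "PZG"
Token 4: literal('J'). Output: "PZGJ"
Token 5: literal('S'). Output: "PZGJS"
Token 6: backref(off=2, len=3). Buffer before: "PZGJS" (len 5)
  byte 1: read out[3]='J', append. Buffer now: "PZGJSJ"
  byte 2: read out[4]='S', append. Buffer now: "PZGJSJS"
  byte 3: read out[5]='J', append. Buffer now: "PZGJSJSJ"

Answer: JSJ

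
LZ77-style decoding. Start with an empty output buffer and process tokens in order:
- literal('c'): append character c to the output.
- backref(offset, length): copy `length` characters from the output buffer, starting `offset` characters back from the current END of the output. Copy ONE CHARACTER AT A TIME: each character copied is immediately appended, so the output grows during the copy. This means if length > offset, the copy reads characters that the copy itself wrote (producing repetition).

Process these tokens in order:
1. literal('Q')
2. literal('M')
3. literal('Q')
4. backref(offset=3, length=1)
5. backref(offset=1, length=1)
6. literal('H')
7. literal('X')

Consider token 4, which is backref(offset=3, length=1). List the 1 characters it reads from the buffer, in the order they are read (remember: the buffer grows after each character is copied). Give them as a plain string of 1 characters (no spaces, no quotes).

Answer: Q

Derivation:
Token 1: literal('Q'). Output: "Q"
Token 2: literal('M'). Output: "QM"
Token 3: literal('Q'). Output: "QMQ"
Token 4: backref(off=3, len=1). Buffer before: "QMQ" (len 3)
  byte 1: read out[0]='Q', append. Buffer now: "QMQQ"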